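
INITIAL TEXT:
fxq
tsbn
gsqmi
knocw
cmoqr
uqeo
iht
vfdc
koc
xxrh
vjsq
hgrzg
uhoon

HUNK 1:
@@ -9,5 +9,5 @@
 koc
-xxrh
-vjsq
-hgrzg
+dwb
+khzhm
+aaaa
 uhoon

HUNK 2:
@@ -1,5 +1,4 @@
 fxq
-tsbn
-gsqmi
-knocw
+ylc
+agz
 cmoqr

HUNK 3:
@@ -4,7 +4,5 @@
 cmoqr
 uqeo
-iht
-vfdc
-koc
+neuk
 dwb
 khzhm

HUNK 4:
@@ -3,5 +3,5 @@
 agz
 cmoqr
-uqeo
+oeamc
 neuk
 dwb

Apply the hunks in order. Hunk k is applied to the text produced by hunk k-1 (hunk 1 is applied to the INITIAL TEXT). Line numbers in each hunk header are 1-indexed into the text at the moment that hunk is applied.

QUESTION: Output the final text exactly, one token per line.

Hunk 1: at line 9 remove [xxrh,vjsq,hgrzg] add [dwb,khzhm,aaaa] -> 13 lines: fxq tsbn gsqmi knocw cmoqr uqeo iht vfdc koc dwb khzhm aaaa uhoon
Hunk 2: at line 1 remove [tsbn,gsqmi,knocw] add [ylc,agz] -> 12 lines: fxq ylc agz cmoqr uqeo iht vfdc koc dwb khzhm aaaa uhoon
Hunk 3: at line 4 remove [iht,vfdc,koc] add [neuk] -> 10 lines: fxq ylc agz cmoqr uqeo neuk dwb khzhm aaaa uhoon
Hunk 4: at line 3 remove [uqeo] add [oeamc] -> 10 lines: fxq ylc agz cmoqr oeamc neuk dwb khzhm aaaa uhoon

Answer: fxq
ylc
agz
cmoqr
oeamc
neuk
dwb
khzhm
aaaa
uhoon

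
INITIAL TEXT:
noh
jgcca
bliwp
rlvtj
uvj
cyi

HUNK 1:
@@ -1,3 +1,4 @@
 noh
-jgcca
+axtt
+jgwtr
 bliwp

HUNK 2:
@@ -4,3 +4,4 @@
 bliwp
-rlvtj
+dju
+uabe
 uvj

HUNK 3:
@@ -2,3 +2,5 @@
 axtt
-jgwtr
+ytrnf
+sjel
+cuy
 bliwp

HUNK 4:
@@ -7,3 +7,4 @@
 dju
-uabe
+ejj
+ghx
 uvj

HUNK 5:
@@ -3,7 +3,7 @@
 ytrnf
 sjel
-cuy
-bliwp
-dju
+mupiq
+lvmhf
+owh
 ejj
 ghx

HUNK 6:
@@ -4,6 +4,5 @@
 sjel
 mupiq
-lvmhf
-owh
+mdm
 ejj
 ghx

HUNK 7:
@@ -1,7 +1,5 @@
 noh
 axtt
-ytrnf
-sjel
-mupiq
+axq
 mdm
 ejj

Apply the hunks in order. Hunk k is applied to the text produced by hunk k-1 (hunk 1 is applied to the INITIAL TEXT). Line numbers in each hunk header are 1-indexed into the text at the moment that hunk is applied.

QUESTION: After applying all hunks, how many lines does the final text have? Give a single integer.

Hunk 1: at line 1 remove [jgcca] add [axtt,jgwtr] -> 7 lines: noh axtt jgwtr bliwp rlvtj uvj cyi
Hunk 2: at line 4 remove [rlvtj] add [dju,uabe] -> 8 lines: noh axtt jgwtr bliwp dju uabe uvj cyi
Hunk 3: at line 2 remove [jgwtr] add [ytrnf,sjel,cuy] -> 10 lines: noh axtt ytrnf sjel cuy bliwp dju uabe uvj cyi
Hunk 4: at line 7 remove [uabe] add [ejj,ghx] -> 11 lines: noh axtt ytrnf sjel cuy bliwp dju ejj ghx uvj cyi
Hunk 5: at line 3 remove [cuy,bliwp,dju] add [mupiq,lvmhf,owh] -> 11 lines: noh axtt ytrnf sjel mupiq lvmhf owh ejj ghx uvj cyi
Hunk 6: at line 4 remove [lvmhf,owh] add [mdm] -> 10 lines: noh axtt ytrnf sjel mupiq mdm ejj ghx uvj cyi
Hunk 7: at line 1 remove [ytrnf,sjel,mupiq] add [axq] -> 8 lines: noh axtt axq mdm ejj ghx uvj cyi
Final line count: 8

Answer: 8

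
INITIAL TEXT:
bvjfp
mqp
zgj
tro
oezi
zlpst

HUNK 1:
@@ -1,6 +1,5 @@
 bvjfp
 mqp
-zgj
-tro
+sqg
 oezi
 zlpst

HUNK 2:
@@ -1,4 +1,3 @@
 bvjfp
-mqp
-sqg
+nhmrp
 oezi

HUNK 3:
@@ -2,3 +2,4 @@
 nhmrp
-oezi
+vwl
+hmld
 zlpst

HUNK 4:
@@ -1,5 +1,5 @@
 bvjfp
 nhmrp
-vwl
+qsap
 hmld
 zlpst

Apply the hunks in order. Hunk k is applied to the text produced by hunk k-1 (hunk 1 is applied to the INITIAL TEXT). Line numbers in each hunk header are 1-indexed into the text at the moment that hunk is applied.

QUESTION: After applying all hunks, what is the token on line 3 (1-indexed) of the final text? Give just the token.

Answer: qsap

Derivation:
Hunk 1: at line 1 remove [zgj,tro] add [sqg] -> 5 lines: bvjfp mqp sqg oezi zlpst
Hunk 2: at line 1 remove [mqp,sqg] add [nhmrp] -> 4 lines: bvjfp nhmrp oezi zlpst
Hunk 3: at line 2 remove [oezi] add [vwl,hmld] -> 5 lines: bvjfp nhmrp vwl hmld zlpst
Hunk 4: at line 1 remove [vwl] add [qsap] -> 5 lines: bvjfp nhmrp qsap hmld zlpst
Final line 3: qsap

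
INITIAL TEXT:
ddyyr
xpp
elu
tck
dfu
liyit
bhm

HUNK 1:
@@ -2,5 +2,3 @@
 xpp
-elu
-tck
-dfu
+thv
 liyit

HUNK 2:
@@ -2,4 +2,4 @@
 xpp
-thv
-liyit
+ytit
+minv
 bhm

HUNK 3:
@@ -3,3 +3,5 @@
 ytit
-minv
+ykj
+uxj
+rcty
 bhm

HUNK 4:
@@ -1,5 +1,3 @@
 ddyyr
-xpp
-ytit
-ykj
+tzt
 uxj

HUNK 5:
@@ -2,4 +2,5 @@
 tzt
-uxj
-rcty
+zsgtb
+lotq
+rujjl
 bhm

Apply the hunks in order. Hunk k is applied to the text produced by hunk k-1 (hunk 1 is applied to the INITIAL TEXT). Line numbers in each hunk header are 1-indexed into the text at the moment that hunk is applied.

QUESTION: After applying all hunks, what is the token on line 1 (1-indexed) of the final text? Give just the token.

Answer: ddyyr

Derivation:
Hunk 1: at line 2 remove [elu,tck,dfu] add [thv] -> 5 lines: ddyyr xpp thv liyit bhm
Hunk 2: at line 2 remove [thv,liyit] add [ytit,minv] -> 5 lines: ddyyr xpp ytit minv bhm
Hunk 3: at line 3 remove [minv] add [ykj,uxj,rcty] -> 7 lines: ddyyr xpp ytit ykj uxj rcty bhm
Hunk 4: at line 1 remove [xpp,ytit,ykj] add [tzt] -> 5 lines: ddyyr tzt uxj rcty bhm
Hunk 5: at line 2 remove [uxj,rcty] add [zsgtb,lotq,rujjl] -> 6 lines: ddyyr tzt zsgtb lotq rujjl bhm
Final line 1: ddyyr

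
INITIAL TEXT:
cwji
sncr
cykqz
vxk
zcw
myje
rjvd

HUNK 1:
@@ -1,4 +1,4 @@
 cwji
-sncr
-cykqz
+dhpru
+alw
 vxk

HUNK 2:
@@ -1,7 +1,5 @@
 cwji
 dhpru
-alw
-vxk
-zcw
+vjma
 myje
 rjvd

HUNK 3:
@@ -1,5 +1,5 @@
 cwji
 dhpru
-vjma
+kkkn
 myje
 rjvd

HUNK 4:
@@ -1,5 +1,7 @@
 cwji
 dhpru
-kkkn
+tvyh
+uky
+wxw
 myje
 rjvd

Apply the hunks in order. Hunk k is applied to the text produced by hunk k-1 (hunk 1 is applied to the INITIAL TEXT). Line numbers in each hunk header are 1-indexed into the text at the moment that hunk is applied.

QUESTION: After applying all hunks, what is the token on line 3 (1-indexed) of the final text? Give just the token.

Hunk 1: at line 1 remove [sncr,cykqz] add [dhpru,alw] -> 7 lines: cwji dhpru alw vxk zcw myje rjvd
Hunk 2: at line 1 remove [alw,vxk,zcw] add [vjma] -> 5 lines: cwji dhpru vjma myje rjvd
Hunk 3: at line 1 remove [vjma] add [kkkn] -> 5 lines: cwji dhpru kkkn myje rjvd
Hunk 4: at line 1 remove [kkkn] add [tvyh,uky,wxw] -> 7 lines: cwji dhpru tvyh uky wxw myje rjvd
Final line 3: tvyh

Answer: tvyh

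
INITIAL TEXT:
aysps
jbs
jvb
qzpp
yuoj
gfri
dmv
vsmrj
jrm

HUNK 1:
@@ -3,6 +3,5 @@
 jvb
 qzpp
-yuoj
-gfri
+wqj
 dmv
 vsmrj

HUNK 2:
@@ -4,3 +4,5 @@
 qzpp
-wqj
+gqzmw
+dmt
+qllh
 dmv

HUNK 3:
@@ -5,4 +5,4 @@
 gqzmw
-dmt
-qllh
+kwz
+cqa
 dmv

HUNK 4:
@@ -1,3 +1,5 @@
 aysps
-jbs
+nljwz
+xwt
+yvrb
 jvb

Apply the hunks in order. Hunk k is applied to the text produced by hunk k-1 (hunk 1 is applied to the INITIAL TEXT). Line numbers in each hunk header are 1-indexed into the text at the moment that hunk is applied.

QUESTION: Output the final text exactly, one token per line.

Answer: aysps
nljwz
xwt
yvrb
jvb
qzpp
gqzmw
kwz
cqa
dmv
vsmrj
jrm

Derivation:
Hunk 1: at line 3 remove [yuoj,gfri] add [wqj] -> 8 lines: aysps jbs jvb qzpp wqj dmv vsmrj jrm
Hunk 2: at line 4 remove [wqj] add [gqzmw,dmt,qllh] -> 10 lines: aysps jbs jvb qzpp gqzmw dmt qllh dmv vsmrj jrm
Hunk 3: at line 5 remove [dmt,qllh] add [kwz,cqa] -> 10 lines: aysps jbs jvb qzpp gqzmw kwz cqa dmv vsmrj jrm
Hunk 4: at line 1 remove [jbs] add [nljwz,xwt,yvrb] -> 12 lines: aysps nljwz xwt yvrb jvb qzpp gqzmw kwz cqa dmv vsmrj jrm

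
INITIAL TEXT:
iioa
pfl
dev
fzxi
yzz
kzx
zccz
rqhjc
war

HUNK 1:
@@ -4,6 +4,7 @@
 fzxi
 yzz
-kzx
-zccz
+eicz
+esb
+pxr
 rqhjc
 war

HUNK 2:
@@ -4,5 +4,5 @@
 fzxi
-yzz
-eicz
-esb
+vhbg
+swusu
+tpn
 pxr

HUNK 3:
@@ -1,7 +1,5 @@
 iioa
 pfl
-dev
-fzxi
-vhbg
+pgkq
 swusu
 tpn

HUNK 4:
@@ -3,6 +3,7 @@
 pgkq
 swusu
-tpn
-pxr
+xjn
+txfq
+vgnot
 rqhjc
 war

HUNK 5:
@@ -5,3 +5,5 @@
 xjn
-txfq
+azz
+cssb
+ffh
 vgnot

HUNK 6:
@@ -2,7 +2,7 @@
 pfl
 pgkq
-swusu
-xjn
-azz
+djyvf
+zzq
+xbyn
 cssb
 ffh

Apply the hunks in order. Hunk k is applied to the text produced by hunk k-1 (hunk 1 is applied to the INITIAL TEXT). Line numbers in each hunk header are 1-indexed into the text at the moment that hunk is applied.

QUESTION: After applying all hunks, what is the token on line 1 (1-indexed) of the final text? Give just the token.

Answer: iioa

Derivation:
Hunk 1: at line 4 remove [kzx,zccz] add [eicz,esb,pxr] -> 10 lines: iioa pfl dev fzxi yzz eicz esb pxr rqhjc war
Hunk 2: at line 4 remove [yzz,eicz,esb] add [vhbg,swusu,tpn] -> 10 lines: iioa pfl dev fzxi vhbg swusu tpn pxr rqhjc war
Hunk 3: at line 1 remove [dev,fzxi,vhbg] add [pgkq] -> 8 lines: iioa pfl pgkq swusu tpn pxr rqhjc war
Hunk 4: at line 3 remove [tpn,pxr] add [xjn,txfq,vgnot] -> 9 lines: iioa pfl pgkq swusu xjn txfq vgnot rqhjc war
Hunk 5: at line 5 remove [txfq] add [azz,cssb,ffh] -> 11 lines: iioa pfl pgkq swusu xjn azz cssb ffh vgnot rqhjc war
Hunk 6: at line 2 remove [swusu,xjn,azz] add [djyvf,zzq,xbyn] -> 11 lines: iioa pfl pgkq djyvf zzq xbyn cssb ffh vgnot rqhjc war
Final line 1: iioa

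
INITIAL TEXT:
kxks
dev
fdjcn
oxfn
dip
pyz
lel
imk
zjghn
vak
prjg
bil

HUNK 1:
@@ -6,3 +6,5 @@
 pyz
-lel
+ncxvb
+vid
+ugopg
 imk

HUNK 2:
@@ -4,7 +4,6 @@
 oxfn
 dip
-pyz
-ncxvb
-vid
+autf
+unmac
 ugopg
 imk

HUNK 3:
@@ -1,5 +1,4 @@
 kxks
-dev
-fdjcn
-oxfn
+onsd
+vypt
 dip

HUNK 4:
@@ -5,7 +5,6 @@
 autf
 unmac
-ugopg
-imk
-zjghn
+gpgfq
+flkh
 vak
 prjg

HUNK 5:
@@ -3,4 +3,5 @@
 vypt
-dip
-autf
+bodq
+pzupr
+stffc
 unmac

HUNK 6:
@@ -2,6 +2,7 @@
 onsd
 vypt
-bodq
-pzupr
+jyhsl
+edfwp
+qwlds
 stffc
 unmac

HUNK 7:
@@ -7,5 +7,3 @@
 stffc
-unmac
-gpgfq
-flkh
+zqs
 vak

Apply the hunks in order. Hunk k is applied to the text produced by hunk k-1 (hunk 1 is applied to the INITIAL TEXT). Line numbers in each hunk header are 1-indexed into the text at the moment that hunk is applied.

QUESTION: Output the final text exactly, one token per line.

Hunk 1: at line 6 remove [lel] add [ncxvb,vid,ugopg] -> 14 lines: kxks dev fdjcn oxfn dip pyz ncxvb vid ugopg imk zjghn vak prjg bil
Hunk 2: at line 4 remove [pyz,ncxvb,vid] add [autf,unmac] -> 13 lines: kxks dev fdjcn oxfn dip autf unmac ugopg imk zjghn vak prjg bil
Hunk 3: at line 1 remove [dev,fdjcn,oxfn] add [onsd,vypt] -> 12 lines: kxks onsd vypt dip autf unmac ugopg imk zjghn vak prjg bil
Hunk 4: at line 5 remove [ugopg,imk,zjghn] add [gpgfq,flkh] -> 11 lines: kxks onsd vypt dip autf unmac gpgfq flkh vak prjg bil
Hunk 5: at line 3 remove [dip,autf] add [bodq,pzupr,stffc] -> 12 lines: kxks onsd vypt bodq pzupr stffc unmac gpgfq flkh vak prjg bil
Hunk 6: at line 2 remove [bodq,pzupr] add [jyhsl,edfwp,qwlds] -> 13 lines: kxks onsd vypt jyhsl edfwp qwlds stffc unmac gpgfq flkh vak prjg bil
Hunk 7: at line 7 remove [unmac,gpgfq,flkh] add [zqs] -> 11 lines: kxks onsd vypt jyhsl edfwp qwlds stffc zqs vak prjg bil

Answer: kxks
onsd
vypt
jyhsl
edfwp
qwlds
stffc
zqs
vak
prjg
bil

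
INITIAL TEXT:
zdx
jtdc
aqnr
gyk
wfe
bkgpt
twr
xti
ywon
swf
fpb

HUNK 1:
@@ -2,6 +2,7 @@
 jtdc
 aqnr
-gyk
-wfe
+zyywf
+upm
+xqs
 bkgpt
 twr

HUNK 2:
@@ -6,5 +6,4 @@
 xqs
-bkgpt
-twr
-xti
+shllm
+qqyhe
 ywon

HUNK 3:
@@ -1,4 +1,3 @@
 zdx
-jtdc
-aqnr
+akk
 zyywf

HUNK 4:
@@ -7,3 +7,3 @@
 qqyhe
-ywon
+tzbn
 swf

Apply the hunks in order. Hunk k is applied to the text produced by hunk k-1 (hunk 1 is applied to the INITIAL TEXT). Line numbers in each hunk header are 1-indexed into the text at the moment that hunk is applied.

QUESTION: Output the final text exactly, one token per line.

Answer: zdx
akk
zyywf
upm
xqs
shllm
qqyhe
tzbn
swf
fpb

Derivation:
Hunk 1: at line 2 remove [gyk,wfe] add [zyywf,upm,xqs] -> 12 lines: zdx jtdc aqnr zyywf upm xqs bkgpt twr xti ywon swf fpb
Hunk 2: at line 6 remove [bkgpt,twr,xti] add [shllm,qqyhe] -> 11 lines: zdx jtdc aqnr zyywf upm xqs shllm qqyhe ywon swf fpb
Hunk 3: at line 1 remove [jtdc,aqnr] add [akk] -> 10 lines: zdx akk zyywf upm xqs shllm qqyhe ywon swf fpb
Hunk 4: at line 7 remove [ywon] add [tzbn] -> 10 lines: zdx akk zyywf upm xqs shllm qqyhe tzbn swf fpb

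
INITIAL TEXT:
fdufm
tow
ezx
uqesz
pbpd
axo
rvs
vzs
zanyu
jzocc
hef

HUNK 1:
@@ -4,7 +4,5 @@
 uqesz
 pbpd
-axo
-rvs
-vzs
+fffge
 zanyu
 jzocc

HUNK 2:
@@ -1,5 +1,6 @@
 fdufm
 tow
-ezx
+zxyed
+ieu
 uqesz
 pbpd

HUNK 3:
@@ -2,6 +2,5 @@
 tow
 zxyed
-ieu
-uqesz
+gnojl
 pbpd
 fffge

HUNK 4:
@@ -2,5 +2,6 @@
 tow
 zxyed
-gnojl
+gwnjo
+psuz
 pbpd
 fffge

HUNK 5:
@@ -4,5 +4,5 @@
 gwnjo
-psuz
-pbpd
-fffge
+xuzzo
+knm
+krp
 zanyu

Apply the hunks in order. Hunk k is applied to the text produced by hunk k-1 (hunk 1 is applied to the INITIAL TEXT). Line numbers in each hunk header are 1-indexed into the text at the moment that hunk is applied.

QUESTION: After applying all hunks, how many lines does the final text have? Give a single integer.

Answer: 10

Derivation:
Hunk 1: at line 4 remove [axo,rvs,vzs] add [fffge] -> 9 lines: fdufm tow ezx uqesz pbpd fffge zanyu jzocc hef
Hunk 2: at line 1 remove [ezx] add [zxyed,ieu] -> 10 lines: fdufm tow zxyed ieu uqesz pbpd fffge zanyu jzocc hef
Hunk 3: at line 2 remove [ieu,uqesz] add [gnojl] -> 9 lines: fdufm tow zxyed gnojl pbpd fffge zanyu jzocc hef
Hunk 4: at line 2 remove [gnojl] add [gwnjo,psuz] -> 10 lines: fdufm tow zxyed gwnjo psuz pbpd fffge zanyu jzocc hef
Hunk 5: at line 4 remove [psuz,pbpd,fffge] add [xuzzo,knm,krp] -> 10 lines: fdufm tow zxyed gwnjo xuzzo knm krp zanyu jzocc hef
Final line count: 10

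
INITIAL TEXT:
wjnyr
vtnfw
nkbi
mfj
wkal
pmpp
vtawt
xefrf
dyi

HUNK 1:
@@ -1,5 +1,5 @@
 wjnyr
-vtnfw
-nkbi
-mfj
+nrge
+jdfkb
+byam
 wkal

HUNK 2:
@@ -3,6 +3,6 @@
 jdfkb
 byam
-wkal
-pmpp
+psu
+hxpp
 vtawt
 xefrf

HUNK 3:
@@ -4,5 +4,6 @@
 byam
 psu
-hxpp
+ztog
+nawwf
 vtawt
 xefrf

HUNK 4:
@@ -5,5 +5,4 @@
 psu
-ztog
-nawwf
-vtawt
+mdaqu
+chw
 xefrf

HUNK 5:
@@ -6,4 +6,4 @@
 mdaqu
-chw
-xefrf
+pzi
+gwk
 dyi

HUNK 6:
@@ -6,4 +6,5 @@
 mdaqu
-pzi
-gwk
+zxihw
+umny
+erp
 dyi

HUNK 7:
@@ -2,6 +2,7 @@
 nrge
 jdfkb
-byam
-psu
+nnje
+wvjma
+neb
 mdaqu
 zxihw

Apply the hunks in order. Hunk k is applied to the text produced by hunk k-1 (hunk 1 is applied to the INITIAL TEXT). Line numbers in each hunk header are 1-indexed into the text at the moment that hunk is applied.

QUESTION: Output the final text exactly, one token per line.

Answer: wjnyr
nrge
jdfkb
nnje
wvjma
neb
mdaqu
zxihw
umny
erp
dyi

Derivation:
Hunk 1: at line 1 remove [vtnfw,nkbi,mfj] add [nrge,jdfkb,byam] -> 9 lines: wjnyr nrge jdfkb byam wkal pmpp vtawt xefrf dyi
Hunk 2: at line 3 remove [wkal,pmpp] add [psu,hxpp] -> 9 lines: wjnyr nrge jdfkb byam psu hxpp vtawt xefrf dyi
Hunk 3: at line 4 remove [hxpp] add [ztog,nawwf] -> 10 lines: wjnyr nrge jdfkb byam psu ztog nawwf vtawt xefrf dyi
Hunk 4: at line 5 remove [ztog,nawwf,vtawt] add [mdaqu,chw] -> 9 lines: wjnyr nrge jdfkb byam psu mdaqu chw xefrf dyi
Hunk 5: at line 6 remove [chw,xefrf] add [pzi,gwk] -> 9 lines: wjnyr nrge jdfkb byam psu mdaqu pzi gwk dyi
Hunk 6: at line 6 remove [pzi,gwk] add [zxihw,umny,erp] -> 10 lines: wjnyr nrge jdfkb byam psu mdaqu zxihw umny erp dyi
Hunk 7: at line 2 remove [byam,psu] add [nnje,wvjma,neb] -> 11 lines: wjnyr nrge jdfkb nnje wvjma neb mdaqu zxihw umny erp dyi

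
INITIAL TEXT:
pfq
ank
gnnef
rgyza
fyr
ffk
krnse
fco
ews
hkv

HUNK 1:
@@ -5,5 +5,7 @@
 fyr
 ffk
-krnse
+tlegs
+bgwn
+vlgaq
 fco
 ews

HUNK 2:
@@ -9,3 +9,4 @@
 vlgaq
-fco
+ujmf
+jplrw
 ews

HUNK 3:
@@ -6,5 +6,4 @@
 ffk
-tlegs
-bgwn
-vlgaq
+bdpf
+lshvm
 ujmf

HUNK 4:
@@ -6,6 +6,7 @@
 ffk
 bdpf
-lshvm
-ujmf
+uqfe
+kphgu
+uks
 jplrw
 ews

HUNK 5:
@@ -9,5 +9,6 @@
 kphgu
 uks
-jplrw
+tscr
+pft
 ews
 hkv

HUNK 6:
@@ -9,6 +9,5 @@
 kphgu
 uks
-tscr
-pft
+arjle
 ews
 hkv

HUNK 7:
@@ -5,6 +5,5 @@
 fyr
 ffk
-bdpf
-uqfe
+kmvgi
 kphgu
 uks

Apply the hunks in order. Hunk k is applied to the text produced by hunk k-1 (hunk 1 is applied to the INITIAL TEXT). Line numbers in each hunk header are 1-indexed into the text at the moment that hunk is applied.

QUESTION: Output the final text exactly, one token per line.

Answer: pfq
ank
gnnef
rgyza
fyr
ffk
kmvgi
kphgu
uks
arjle
ews
hkv

Derivation:
Hunk 1: at line 5 remove [krnse] add [tlegs,bgwn,vlgaq] -> 12 lines: pfq ank gnnef rgyza fyr ffk tlegs bgwn vlgaq fco ews hkv
Hunk 2: at line 9 remove [fco] add [ujmf,jplrw] -> 13 lines: pfq ank gnnef rgyza fyr ffk tlegs bgwn vlgaq ujmf jplrw ews hkv
Hunk 3: at line 6 remove [tlegs,bgwn,vlgaq] add [bdpf,lshvm] -> 12 lines: pfq ank gnnef rgyza fyr ffk bdpf lshvm ujmf jplrw ews hkv
Hunk 4: at line 6 remove [lshvm,ujmf] add [uqfe,kphgu,uks] -> 13 lines: pfq ank gnnef rgyza fyr ffk bdpf uqfe kphgu uks jplrw ews hkv
Hunk 5: at line 9 remove [jplrw] add [tscr,pft] -> 14 lines: pfq ank gnnef rgyza fyr ffk bdpf uqfe kphgu uks tscr pft ews hkv
Hunk 6: at line 9 remove [tscr,pft] add [arjle] -> 13 lines: pfq ank gnnef rgyza fyr ffk bdpf uqfe kphgu uks arjle ews hkv
Hunk 7: at line 5 remove [bdpf,uqfe] add [kmvgi] -> 12 lines: pfq ank gnnef rgyza fyr ffk kmvgi kphgu uks arjle ews hkv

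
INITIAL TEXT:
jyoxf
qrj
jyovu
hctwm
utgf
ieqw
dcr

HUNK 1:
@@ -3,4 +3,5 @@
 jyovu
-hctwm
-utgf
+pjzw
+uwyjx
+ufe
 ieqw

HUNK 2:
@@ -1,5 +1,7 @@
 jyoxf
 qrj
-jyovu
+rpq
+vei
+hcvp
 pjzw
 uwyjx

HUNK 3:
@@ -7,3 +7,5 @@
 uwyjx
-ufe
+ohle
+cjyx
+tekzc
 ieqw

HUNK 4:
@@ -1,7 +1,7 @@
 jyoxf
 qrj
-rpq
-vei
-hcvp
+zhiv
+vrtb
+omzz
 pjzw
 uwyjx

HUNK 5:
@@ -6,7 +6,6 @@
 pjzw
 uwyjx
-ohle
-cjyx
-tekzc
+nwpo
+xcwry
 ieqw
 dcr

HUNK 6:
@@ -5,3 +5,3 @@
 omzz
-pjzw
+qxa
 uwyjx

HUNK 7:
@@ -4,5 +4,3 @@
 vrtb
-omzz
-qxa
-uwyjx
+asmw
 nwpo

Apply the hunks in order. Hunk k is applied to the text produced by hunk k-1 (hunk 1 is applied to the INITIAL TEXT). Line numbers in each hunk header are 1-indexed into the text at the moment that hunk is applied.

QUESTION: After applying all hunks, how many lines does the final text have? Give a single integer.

Hunk 1: at line 3 remove [hctwm,utgf] add [pjzw,uwyjx,ufe] -> 8 lines: jyoxf qrj jyovu pjzw uwyjx ufe ieqw dcr
Hunk 2: at line 1 remove [jyovu] add [rpq,vei,hcvp] -> 10 lines: jyoxf qrj rpq vei hcvp pjzw uwyjx ufe ieqw dcr
Hunk 3: at line 7 remove [ufe] add [ohle,cjyx,tekzc] -> 12 lines: jyoxf qrj rpq vei hcvp pjzw uwyjx ohle cjyx tekzc ieqw dcr
Hunk 4: at line 1 remove [rpq,vei,hcvp] add [zhiv,vrtb,omzz] -> 12 lines: jyoxf qrj zhiv vrtb omzz pjzw uwyjx ohle cjyx tekzc ieqw dcr
Hunk 5: at line 6 remove [ohle,cjyx,tekzc] add [nwpo,xcwry] -> 11 lines: jyoxf qrj zhiv vrtb omzz pjzw uwyjx nwpo xcwry ieqw dcr
Hunk 6: at line 5 remove [pjzw] add [qxa] -> 11 lines: jyoxf qrj zhiv vrtb omzz qxa uwyjx nwpo xcwry ieqw dcr
Hunk 7: at line 4 remove [omzz,qxa,uwyjx] add [asmw] -> 9 lines: jyoxf qrj zhiv vrtb asmw nwpo xcwry ieqw dcr
Final line count: 9

Answer: 9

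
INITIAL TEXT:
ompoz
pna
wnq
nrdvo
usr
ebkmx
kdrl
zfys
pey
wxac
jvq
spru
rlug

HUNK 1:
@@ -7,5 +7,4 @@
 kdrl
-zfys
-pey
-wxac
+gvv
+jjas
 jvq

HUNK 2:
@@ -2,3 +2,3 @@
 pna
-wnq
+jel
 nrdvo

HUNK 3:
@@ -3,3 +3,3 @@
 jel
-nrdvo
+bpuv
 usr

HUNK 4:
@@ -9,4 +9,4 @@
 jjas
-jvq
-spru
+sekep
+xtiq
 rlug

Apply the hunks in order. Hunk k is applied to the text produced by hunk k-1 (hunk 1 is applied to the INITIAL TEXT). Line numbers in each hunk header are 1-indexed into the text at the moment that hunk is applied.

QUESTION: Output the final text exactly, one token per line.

Hunk 1: at line 7 remove [zfys,pey,wxac] add [gvv,jjas] -> 12 lines: ompoz pna wnq nrdvo usr ebkmx kdrl gvv jjas jvq spru rlug
Hunk 2: at line 2 remove [wnq] add [jel] -> 12 lines: ompoz pna jel nrdvo usr ebkmx kdrl gvv jjas jvq spru rlug
Hunk 3: at line 3 remove [nrdvo] add [bpuv] -> 12 lines: ompoz pna jel bpuv usr ebkmx kdrl gvv jjas jvq spru rlug
Hunk 4: at line 9 remove [jvq,spru] add [sekep,xtiq] -> 12 lines: ompoz pna jel bpuv usr ebkmx kdrl gvv jjas sekep xtiq rlug

Answer: ompoz
pna
jel
bpuv
usr
ebkmx
kdrl
gvv
jjas
sekep
xtiq
rlug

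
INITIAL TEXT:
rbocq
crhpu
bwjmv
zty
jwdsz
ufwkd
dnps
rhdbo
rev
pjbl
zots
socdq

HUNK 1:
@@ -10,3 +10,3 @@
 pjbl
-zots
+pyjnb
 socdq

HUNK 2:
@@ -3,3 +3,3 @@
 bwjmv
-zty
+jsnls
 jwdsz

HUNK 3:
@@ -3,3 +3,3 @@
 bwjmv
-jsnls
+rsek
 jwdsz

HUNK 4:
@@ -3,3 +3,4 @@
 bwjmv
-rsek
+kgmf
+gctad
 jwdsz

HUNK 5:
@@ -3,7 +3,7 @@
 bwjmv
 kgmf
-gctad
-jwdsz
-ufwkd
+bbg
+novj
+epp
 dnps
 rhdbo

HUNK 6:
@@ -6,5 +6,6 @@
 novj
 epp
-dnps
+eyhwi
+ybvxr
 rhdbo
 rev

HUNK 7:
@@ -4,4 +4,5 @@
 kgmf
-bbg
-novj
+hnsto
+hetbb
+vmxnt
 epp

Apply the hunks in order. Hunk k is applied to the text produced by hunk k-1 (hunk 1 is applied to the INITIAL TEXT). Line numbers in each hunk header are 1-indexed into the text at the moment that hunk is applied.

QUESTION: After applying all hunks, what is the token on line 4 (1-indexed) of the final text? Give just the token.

Answer: kgmf

Derivation:
Hunk 1: at line 10 remove [zots] add [pyjnb] -> 12 lines: rbocq crhpu bwjmv zty jwdsz ufwkd dnps rhdbo rev pjbl pyjnb socdq
Hunk 2: at line 3 remove [zty] add [jsnls] -> 12 lines: rbocq crhpu bwjmv jsnls jwdsz ufwkd dnps rhdbo rev pjbl pyjnb socdq
Hunk 3: at line 3 remove [jsnls] add [rsek] -> 12 lines: rbocq crhpu bwjmv rsek jwdsz ufwkd dnps rhdbo rev pjbl pyjnb socdq
Hunk 4: at line 3 remove [rsek] add [kgmf,gctad] -> 13 lines: rbocq crhpu bwjmv kgmf gctad jwdsz ufwkd dnps rhdbo rev pjbl pyjnb socdq
Hunk 5: at line 3 remove [gctad,jwdsz,ufwkd] add [bbg,novj,epp] -> 13 lines: rbocq crhpu bwjmv kgmf bbg novj epp dnps rhdbo rev pjbl pyjnb socdq
Hunk 6: at line 6 remove [dnps] add [eyhwi,ybvxr] -> 14 lines: rbocq crhpu bwjmv kgmf bbg novj epp eyhwi ybvxr rhdbo rev pjbl pyjnb socdq
Hunk 7: at line 4 remove [bbg,novj] add [hnsto,hetbb,vmxnt] -> 15 lines: rbocq crhpu bwjmv kgmf hnsto hetbb vmxnt epp eyhwi ybvxr rhdbo rev pjbl pyjnb socdq
Final line 4: kgmf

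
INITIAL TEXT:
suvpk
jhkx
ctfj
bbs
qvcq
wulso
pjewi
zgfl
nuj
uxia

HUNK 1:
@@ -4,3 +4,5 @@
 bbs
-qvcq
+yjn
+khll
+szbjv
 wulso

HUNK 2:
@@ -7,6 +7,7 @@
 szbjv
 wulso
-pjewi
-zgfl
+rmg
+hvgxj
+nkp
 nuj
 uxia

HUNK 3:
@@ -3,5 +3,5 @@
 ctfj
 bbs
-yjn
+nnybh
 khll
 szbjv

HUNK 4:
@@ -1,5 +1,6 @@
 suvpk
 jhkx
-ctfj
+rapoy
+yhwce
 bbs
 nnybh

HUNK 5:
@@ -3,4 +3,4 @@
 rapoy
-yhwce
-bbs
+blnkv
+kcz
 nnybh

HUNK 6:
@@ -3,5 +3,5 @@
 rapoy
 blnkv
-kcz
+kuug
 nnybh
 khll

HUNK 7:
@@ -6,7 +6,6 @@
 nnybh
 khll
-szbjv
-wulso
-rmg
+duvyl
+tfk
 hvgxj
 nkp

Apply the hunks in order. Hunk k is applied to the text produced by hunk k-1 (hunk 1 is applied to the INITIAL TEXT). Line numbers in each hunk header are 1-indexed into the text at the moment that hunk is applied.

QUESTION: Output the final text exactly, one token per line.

Hunk 1: at line 4 remove [qvcq] add [yjn,khll,szbjv] -> 12 lines: suvpk jhkx ctfj bbs yjn khll szbjv wulso pjewi zgfl nuj uxia
Hunk 2: at line 7 remove [pjewi,zgfl] add [rmg,hvgxj,nkp] -> 13 lines: suvpk jhkx ctfj bbs yjn khll szbjv wulso rmg hvgxj nkp nuj uxia
Hunk 3: at line 3 remove [yjn] add [nnybh] -> 13 lines: suvpk jhkx ctfj bbs nnybh khll szbjv wulso rmg hvgxj nkp nuj uxia
Hunk 4: at line 1 remove [ctfj] add [rapoy,yhwce] -> 14 lines: suvpk jhkx rapoy yhwce bbs nnybh khll szbjv wulso rmg hvgxj nkp nuj uxia
Hunk 5: at line 3 remove [yhwce,bbs] add [blnkv,kcz] -> 14 lines: suvpk jhkx rapoy blnkv kcz nnybh khll szbjv wulso rmg hvgxj nkp nuj uxia
Hunk 6: at line 3 remove [kcz] add [kuug] -> 14 lines: suvpk jhkx rapoy blnkv kuug nnybh khll szbjv wulso rmg hvgxj nkp nuj uxia
Hunk 7: at line 6 remove [szbjv,wulso,rmg] add [duvyl,tfk] -> 13 lines: suvpk jhkx rapoy blnkv kuug nnybh khll duvyl tfk hvgxj nkp nuj uxia

Answer: suvpk
jhkx
rapoy
blnkv
kuug
nnybh
khll
duvyl
tfk
hvgxj
nkp
nuj
uxia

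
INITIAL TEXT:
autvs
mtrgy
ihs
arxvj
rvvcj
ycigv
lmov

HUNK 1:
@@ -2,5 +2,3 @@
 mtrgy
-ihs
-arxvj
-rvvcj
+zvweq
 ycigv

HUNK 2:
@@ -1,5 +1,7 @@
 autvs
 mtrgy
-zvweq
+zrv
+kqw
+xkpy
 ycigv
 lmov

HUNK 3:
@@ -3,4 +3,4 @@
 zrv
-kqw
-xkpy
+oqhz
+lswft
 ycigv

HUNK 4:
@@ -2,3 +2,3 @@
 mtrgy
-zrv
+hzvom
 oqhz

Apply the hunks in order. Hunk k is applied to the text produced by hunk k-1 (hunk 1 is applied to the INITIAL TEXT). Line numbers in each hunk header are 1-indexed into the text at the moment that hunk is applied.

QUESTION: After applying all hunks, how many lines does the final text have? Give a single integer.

Answer: 7

Derivation:
Hunk 1: at line 2 remove [ihs,arxvj,rvvcj] add [zvweq] -> 5 lines: autvs mtrgy zvweq ycigv lmov
Hunk 2: at line 1 remove [zvweq] add [zrv,kqw,xkpy] -> 7 lines: autvs mtrgy zrv kqw xkpy ycigv lmov
Hunk 3: at line 3 remove [kqw,xkpy] add [oqhz,lswft] -> 7 lines: autvs mtrgy zrv oqhz lswft ycigv lmov
Hunk 4: at line 2 remove [zrv] add [hzvom] -> 7 lines: autvs mtrgy hzvom oqhz lswft ycigv lmov
Final line count: 7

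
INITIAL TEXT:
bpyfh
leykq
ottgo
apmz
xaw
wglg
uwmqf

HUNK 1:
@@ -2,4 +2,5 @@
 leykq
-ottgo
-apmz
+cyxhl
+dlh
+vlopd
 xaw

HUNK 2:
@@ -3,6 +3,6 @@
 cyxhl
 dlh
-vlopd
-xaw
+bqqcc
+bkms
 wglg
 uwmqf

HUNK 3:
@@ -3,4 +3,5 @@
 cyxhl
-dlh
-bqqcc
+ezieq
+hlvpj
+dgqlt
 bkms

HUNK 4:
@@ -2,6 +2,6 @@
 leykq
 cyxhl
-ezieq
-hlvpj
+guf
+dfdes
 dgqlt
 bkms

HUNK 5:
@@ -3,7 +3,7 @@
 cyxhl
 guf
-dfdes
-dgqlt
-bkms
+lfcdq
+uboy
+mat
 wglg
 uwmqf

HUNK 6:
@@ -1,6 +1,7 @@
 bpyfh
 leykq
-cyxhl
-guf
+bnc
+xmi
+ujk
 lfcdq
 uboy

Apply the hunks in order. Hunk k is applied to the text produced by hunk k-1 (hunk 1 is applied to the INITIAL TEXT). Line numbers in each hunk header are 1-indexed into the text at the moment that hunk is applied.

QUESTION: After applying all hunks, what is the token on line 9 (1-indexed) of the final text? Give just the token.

Answer: wglg

Derivation:
Hunk 1: at line 2 remove [ottgo,apmz] add [cyxhl,dlh,vlopd] -> 8 lines: bpyfh leykq cyxhl dlh vlopd xaw wglg uwmqf
Hunk 2: at line 3 remove [vlopd,xaw] add [bqqcc,bkms] -> 8 lines: bpyfh leykq cyxhl dlh bqqcc bkms wglg uwmqf
Hunk 3: at line 3 remove [dlh,bqqcc] add [ezieq,hlvpj,dgqlt] -> 9 lines: bpyfh leykq cyxhl ezieq hlvpj dgqlt bkms wglg uwmqf
Hunk 4: at line 2 remove [ezieq,hlvpj] add [guf,dfdes] -> 9 lines: bpyfh leykq cyxhl guf dfdes dgqlt bkms wglg uwmqf
Hunk 5: at line 3 remove [dfdes,dgqlt,bkms] add [lfcdq,uboy,mat] -> 9 lines: bpyfh leykq cyxhl guf lfcdq uboy mat wglg uwmqf
Hunk 6: at line 1 remove [cyxhl,guf] add [bnc,xmi,ujk] -> 10 lines: bpyfh leykq bnc xmi ujk lfcdq uboy mat wglg uwmqf
Final line 9: wglg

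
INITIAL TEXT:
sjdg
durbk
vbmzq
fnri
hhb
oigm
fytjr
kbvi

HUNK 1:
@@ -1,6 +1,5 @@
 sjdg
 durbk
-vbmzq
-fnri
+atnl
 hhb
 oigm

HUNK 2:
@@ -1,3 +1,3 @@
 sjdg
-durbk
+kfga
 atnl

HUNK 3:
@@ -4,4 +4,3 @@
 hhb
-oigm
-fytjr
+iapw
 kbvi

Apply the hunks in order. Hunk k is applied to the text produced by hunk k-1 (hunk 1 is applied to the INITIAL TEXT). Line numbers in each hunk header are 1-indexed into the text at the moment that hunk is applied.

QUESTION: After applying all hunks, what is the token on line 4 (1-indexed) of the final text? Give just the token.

Hunk 1: at line 1 remove [vbmzq,fnri] add [atnl] -> 7 lines: sjdg durbk atnl hhb oigm fytjr kbvi
Hunk 2: at line 1 remove [durbk] add [kfga] -> 7 lines: sjdg kfga atnl hhb oigm fytjr kbvi
Hunk 3: at line 4 remove [oigm,fytjr] add [iapw] -> 6 lines: sjdg kfga atnl hhb iapw kbvi
Final line 4: hhb

Answer: hhb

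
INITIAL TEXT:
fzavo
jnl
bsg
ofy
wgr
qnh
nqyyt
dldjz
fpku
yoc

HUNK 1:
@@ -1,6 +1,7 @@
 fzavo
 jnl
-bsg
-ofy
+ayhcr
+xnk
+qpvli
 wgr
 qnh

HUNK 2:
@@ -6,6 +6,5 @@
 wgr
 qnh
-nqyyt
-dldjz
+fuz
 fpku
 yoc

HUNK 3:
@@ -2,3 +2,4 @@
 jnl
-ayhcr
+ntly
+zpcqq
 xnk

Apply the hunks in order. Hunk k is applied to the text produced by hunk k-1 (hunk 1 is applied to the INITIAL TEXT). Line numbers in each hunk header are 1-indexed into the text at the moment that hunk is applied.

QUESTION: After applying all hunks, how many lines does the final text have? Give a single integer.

Answer: 11

Derivation:
Hunk 1: at line 1 remove [bsg,ofy] add [ayhcr,xnk,qpvli] -> 11 lines: fzavo jnl ayhcr xnk qpvli wgr qnh nqyyt dldjz fpku yoc
Hunk 2: at line 6 remove [nqyyt,dldjz] add [fuz] -> 10 lines: fzavo jnl ayhcr xnk qpvli wgr qnh fuz fpku yoc
Hunk 3: at line 2 remove [ayhcr] add [ntly,zpcqq] -> 11 lines: fzavo jnl ntly zpcqq xnk qpvli wgr qnh fuz fpku yoc
Final line count: 11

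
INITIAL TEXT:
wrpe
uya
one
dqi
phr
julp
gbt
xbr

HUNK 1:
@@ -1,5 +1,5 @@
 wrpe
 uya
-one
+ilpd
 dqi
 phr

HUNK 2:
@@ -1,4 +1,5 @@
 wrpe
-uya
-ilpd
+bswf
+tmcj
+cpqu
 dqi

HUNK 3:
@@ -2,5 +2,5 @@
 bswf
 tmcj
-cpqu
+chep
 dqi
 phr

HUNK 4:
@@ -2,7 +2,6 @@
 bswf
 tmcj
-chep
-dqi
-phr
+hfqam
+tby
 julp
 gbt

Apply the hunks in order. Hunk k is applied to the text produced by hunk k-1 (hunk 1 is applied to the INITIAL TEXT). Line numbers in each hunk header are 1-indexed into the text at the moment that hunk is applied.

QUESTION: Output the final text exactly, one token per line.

Hunk 1: at line 1 remove [one] add [ilpd] -> 8 lines: wrpe uya ilpd dqi phr julp gbt xbr
Hunk 2: at line 1 remove [uya,ilpd] add [bswf,tmcj,cpqu] -> 9 lines: wrpe bswf tmcj cpqu dqi phr julp gbt xbr
Hunk 3: at line 2 remove [cpqu] add [chep] -> 9 lines: wrpe bswf tmcj chep dqi phr julp gbt xbr
Hunk 4: at line 2 remove [chep,dqi,phr] add [hfqam,tby] -> 8 lines: wrpe bswf tmcj hfqam tby julp gbt xbr

Answer: wrpe
bswf
tmcj
hfqam
tby
julp
gbt
xbr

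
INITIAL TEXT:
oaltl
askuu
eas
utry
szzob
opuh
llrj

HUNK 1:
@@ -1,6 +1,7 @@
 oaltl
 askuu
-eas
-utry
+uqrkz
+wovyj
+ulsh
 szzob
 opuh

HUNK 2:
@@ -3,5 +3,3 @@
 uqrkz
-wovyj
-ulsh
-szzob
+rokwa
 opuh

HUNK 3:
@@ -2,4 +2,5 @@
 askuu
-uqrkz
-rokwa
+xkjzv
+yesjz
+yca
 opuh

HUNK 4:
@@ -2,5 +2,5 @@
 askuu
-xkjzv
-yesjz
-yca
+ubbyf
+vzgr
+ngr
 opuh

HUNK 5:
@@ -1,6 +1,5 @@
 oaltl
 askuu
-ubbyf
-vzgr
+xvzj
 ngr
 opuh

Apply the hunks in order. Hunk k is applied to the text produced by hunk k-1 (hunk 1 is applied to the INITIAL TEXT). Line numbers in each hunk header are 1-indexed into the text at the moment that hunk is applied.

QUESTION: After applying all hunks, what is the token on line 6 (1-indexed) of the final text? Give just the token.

Hunk 1: at line 1 remove [eas,utry] add [uqrkz,wovyj,ulsh] -> 8 lines: oaltl askuu uqrkz wovyj ulsh szzob opuh llrj
Hunk 2: at line 3 remove [wovyj,ulsh,szzob] add [rokwa] -> 6 lines: oaltl askuu uqrkz rokwa opuh llrj
Hunk 3: at line 2 remove [uqrkz,rokwa] add [xkjzv,yesjz,yca] -> 7 lines: oaltl askuu xkjzv yesjz yca opuh llrj
Hunk 4: at line 2 remove [xkjzv,yesjz,yca] add [ubbyf,vzgr,ngr] -> 7 lines: oaltl askuu ubbyf vzgr ngr opuh llrj
Hunk 5: at line 1 remove [ubbyf,vzgr] add [xvzj] -> 6 lines: oaltl askuu xvzj ngr opuh llrj
Final line 6: llrj

Answer: llrj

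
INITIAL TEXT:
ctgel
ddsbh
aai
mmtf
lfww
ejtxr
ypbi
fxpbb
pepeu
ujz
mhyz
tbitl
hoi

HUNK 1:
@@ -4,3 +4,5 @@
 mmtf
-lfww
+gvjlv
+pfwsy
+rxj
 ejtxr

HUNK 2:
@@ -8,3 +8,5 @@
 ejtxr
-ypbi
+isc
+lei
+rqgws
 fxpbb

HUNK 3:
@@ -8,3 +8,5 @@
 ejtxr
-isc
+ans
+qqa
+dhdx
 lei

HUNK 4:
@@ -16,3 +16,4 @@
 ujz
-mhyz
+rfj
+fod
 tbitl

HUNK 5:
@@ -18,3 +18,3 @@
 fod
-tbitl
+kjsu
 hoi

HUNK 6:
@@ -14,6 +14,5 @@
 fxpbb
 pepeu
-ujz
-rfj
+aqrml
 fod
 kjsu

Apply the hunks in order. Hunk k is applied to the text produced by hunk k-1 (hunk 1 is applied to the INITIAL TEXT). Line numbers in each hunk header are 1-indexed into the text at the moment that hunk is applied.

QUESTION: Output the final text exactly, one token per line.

Hunk 1: at line 4 remove [lfww] add [gvjlv,pfwsy,rxj] -> 15 lines: ctgel ddsbh aai mmtf gvjlv pfwsy rxj ejtxr ypbi fxpbb pepeu ujz mhyz tbitl hoi
Hunk 2: at line 8 remove [ypbi] add [isc,lei,rqgws] -> 17 lines: ctgel ddsbh aai mmtf gvjlv pfwsy rxj ejtxr isc lei rqgws fxpbb pepeu ujz mhyz tbitl hoi
Hunk 3: at line 8 remove [isc] add [ans,qqa,dhdx] -> 19 lines: ctgel ddsbh aai mmtf gvjlv pfwsy rxj ejtxr ans qqa dhdx lei rqgws fxpbb pepeu ujz mhyz tbitl hoi
Hunk 4: at line 16 remove [mhyz] add [rfj,fod] -> 20 lines: ctgel ddsbh aai mmtf gvjlv pfwsy rxj ejtxr ans qqa dhdx lei rqgws fxpbb pepeu ujz rfj fod tbitl hoi
Hunk 5: at line 18 remove [tbitl] add [kjsu] -> 20 lines: ctgel ddsbh aai mmtf gvjlv pfwsy rxj ejtxr ans qqa dhdx lei rqgws fxpbb pepeu ujz rfj fod kjsu hoi
Hunk 6: at line 14 remove [ujz,rfj] add [aqrml] -> 19 lines: ctgel ddsbh aai mmtf gvjlv pfwsy rxj ejtxr ans qqa dhdx lei rqgws fxpbb pepeu aqrml fod kjsu hoi

Answer: ctgel
ddsbh
aai
mmtf
gvjlv
pfwsy
rxj
ejtxr
ans
qqa
dhdx
lei
rqgws
fxpbb
pepeu
aqrml
fod
kjsu
hoi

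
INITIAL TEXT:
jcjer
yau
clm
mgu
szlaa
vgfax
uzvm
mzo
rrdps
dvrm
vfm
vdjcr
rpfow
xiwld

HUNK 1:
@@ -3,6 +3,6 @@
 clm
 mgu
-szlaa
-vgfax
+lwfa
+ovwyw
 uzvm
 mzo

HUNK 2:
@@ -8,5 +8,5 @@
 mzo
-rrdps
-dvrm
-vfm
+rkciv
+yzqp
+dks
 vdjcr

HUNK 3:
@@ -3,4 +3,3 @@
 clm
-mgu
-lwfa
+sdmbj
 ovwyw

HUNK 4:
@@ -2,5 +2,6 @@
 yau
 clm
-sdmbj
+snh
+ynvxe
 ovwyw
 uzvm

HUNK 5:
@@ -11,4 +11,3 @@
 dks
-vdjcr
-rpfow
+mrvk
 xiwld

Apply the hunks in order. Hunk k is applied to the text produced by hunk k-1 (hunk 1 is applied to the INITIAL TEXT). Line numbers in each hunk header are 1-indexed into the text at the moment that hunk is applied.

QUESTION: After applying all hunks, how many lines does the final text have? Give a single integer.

Hunk 1: at line 3 remove [szlaa,vgfax] add [lwfa,ovwyw] -> 14 lines: jcjer yau clm mgu lwfa ovwyw uzvm mzo rrdps dvrm vfm vdjcr rpfow xiwld
Hunk 2: at line 8 remove [rrdps,dvrm,vfm] add [rkciv,yzqp,dks] -> 14 lines: jcjer yau clm mgu lwfa ovwyw uzvm mzo rkciv yzqp dks vdjcr rpfow xiwld
Hunk 3: at line 3 remove [mgu,lwfa] add [sdmbj] -> 13 lines: jcjer yau clm sdmbj ovwyw uzvm mzo rkciv yzqp dks vdjcr rpfow xiwld
Hunk 4: at line 2 remove [sdmbj] add [snh,ynvxe] -> 14 lines: jcjer yau clm snh ynvxe ovwyw uzvm mzo rkciv yzqp dks vdjcr rpfow xiwld
Hunk 5: at line 11 remove [vdjcr,rpfow] add [mrvk] -> 13 lines: jcjer yau clm snh ynvxe ovwyw uzvm mzo rkciv yzqp dks mrvk xiwld
Final line count: 13

Answer: 13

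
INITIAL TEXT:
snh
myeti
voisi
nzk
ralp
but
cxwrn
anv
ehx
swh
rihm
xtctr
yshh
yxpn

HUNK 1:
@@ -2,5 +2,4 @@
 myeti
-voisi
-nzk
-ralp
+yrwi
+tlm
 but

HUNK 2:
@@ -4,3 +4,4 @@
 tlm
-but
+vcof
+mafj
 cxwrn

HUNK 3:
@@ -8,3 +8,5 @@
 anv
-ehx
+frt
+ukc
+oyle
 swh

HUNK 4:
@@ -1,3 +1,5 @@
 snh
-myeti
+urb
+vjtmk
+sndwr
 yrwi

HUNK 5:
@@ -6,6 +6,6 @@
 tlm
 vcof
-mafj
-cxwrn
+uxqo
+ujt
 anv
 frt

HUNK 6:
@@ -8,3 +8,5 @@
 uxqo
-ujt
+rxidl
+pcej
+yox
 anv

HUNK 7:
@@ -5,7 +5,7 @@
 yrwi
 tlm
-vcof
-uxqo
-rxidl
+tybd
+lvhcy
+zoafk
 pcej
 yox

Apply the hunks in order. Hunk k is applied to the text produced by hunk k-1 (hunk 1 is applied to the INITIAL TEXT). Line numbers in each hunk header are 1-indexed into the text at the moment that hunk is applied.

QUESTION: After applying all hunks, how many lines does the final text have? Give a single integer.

Hunk 1: at line 2 remove [voisi,nzk,ralp] add [yrwi,tlm] -> 13 lines: snh myeti yrwi tlm but cxwrn anv ehx swh rihm xtctr yshh yxpn
Hunk 2: at line 4 remove [but] add [vcof,mafj] -> 14 lines: snh myeti yrwi tlm vcof mafj cxwrn anv ehx swh rihm xtctr yshh yxpn
Hunk 3: at line 8 remove [ehx] add [frt,ukc,oyle] -> 16 lines: snh myeti yrwi tlm vcof mafj cxwrn anv frt ukc oyle swh rihm xtctr yshh yxpn
Hunk 4: at line 1 remove [myeti] add [urb,vjtmk,sndwr] -> 18 lines: snh urb vjtmk sndwr yrwi tlm vcof mafj cxwrn anv frt ukc oyle swh rihm xtctr yshh yxpn
Hunk 5: at line 6 remove [mafj,cxwrn] add [uxqo,ujt] -> 18 lines: snh urb vjtmk sndwr yrwi tlm vcof uxqo ujt anv frt ukc oyle swh rihm xtctr yshh yxpn
Hunk 6: at line 8 remove [ujt] add [rxidl,pcej,yox] -> 20 lines: snh urb vjtmk sndwr yrwi tlm vcof uxqo rxidl pcej yox anv frt ukc oyle swh rihm xtctr yshh yxpn
Hunk 7: at line 5 remove [vcof,uxqo,rxidl] add [tybd,lvhcy,zoafk] -> 20 lines: snh urb vjtmk sndwr yrwi tlm tybd lvhcy zoafk pcej yox anv frt ukc oyle swh rihm xtctr yshh yxpn
Final line count: 20

Answer: 20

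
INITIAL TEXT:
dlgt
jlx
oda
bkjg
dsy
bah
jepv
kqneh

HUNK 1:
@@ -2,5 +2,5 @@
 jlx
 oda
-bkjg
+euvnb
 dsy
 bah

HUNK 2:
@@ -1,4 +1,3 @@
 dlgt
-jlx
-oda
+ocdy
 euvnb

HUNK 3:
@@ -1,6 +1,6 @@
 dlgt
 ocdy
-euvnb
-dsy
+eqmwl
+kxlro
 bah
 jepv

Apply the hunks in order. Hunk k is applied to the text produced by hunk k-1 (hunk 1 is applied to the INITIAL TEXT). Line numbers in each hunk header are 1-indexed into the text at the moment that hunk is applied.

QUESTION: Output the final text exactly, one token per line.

Hunk 1: at line 2 remove [bkjg] add [euvnb] -> 8 lines: dlgt jlx oda euvnb dsy bah jepv kqneh
Hunk 2: at line 1 remove [jlx,oda] add [ocdy] -> 7 lines: dlgt ocdy euvnb dsy bah jepv kqneh
Hunk 3: at line 1 remove [euvnb,dsy] add [eqmwl,kxlro] -> 7 lines: dlgt ocdy eqmwl kxlro bah jepv kqneh

Answer: dlgt
ocdy
eqmwl
kxlro
bah
jepv
kqneh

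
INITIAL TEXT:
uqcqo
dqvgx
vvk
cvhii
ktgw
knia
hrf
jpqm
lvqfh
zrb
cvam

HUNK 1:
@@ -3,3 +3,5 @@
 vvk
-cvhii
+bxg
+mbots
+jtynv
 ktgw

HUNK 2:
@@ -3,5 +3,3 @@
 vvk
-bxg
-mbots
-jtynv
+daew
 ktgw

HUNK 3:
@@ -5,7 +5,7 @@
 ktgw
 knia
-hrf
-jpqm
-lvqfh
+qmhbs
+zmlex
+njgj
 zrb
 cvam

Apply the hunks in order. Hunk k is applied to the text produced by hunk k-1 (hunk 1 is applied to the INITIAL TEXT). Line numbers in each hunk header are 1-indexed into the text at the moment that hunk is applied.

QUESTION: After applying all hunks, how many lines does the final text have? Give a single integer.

Answer: 11

Derivation:
Hunk 1: at line 3 remove [cvhii] add [bxg,mbots,jtynv] -> 13 lines: uqcqo dqvgx vvk bxg mbots jtynv ktgw knia hrf jpqm lvqfh zrb cvam
Hunk 2: at line 3 remove [bxg,mbots,jtynv] add [daew] -> 11 lines: uqcqo dqvgx vvk daew ktgw knia hrf jpqm lvqfh zrb cvam
Hunk 3: at line 5 remove [hrf,jpqm,lvqfh] add [qmhbs,zmlex,njgj] -> 11 lines: uqcqo dqvgx vvk daew ktgw knia qmhbs zmlex njgj zrb cvam
Final line count: 11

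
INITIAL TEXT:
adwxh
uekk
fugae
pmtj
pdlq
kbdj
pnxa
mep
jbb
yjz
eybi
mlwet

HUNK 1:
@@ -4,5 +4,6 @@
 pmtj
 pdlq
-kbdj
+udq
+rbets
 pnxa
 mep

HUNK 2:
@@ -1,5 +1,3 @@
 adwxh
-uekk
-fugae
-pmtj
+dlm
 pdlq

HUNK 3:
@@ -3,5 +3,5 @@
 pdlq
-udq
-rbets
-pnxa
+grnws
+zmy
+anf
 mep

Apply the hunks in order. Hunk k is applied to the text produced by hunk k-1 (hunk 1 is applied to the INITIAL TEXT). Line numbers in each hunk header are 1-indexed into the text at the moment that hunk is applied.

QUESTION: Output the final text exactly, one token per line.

Hunk 1: at line 4 remove [kbdj] add [udq,rbets] -> 13 lines: adwxh uekk fugae pmtj pdlq udq rbets pnxa mep jbb yjz eybi mlwet
Hunk 2: at line 1 remove [uekk,fugae,pmtj] add [dlm] -> 11 lines: adwxh dlm pdlq udq rbets pnxa mep jbb yjz eybi mlwet
Hunk 3: at line 3 remove [udq,rbets,pnxa] add [grnws,zmy,anf] -> 11 lines: adwxh dlm pdlq grnws zmy anf mep jbb yjz eybi mlwet

Answer: adwxh
dlm
pdlq
grnws
zmy
anf
mep
jbb
yjz
eybi
mlwet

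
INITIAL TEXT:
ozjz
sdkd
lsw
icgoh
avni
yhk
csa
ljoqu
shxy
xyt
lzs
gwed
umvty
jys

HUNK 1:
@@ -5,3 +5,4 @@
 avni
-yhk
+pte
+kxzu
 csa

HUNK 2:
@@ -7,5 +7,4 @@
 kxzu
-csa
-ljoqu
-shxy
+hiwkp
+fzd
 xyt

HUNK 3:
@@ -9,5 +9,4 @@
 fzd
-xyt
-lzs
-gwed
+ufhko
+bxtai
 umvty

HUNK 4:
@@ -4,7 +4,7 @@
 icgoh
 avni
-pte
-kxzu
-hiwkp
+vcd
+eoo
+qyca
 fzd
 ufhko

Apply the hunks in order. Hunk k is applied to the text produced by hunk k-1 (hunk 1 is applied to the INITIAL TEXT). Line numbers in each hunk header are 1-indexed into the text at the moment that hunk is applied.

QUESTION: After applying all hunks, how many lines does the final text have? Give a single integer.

Hunk 1: at line 5 remove [yhk] add [pte,kxzu] -> 15 lines: ozjz sdkd lsw icgoh avni pte kxzu csa ljoqu shxy xyt lzs gwed umvty jys
Hunk 2: at line 7 remove [csa,ljoqu,shxy] add [hiwkp,fzd] -> 14 lines: ozjz sdkd lsw icgoh avni pte kxzu hiwkp fzd xyt lzs gwed umvty jys
Hunk 3: at line 9 remove [xyt,lzs,gwed] add [ufhko,bxtai] -> 13 lines: ozjz sdkd lsw icgoh avni pte kxzu hiwkp fzd ufhko bxtai umvty jys
Hunk 4: at line 4 remove [pte,kxzu,hiwkp] add [vcd,eoo,qyca] -> 13 lines: ozjz sdkd lsw icgoh avni vcd eoo qyca fzd ufhko bxtai umvty jys
Final line count: 13

Answer: 13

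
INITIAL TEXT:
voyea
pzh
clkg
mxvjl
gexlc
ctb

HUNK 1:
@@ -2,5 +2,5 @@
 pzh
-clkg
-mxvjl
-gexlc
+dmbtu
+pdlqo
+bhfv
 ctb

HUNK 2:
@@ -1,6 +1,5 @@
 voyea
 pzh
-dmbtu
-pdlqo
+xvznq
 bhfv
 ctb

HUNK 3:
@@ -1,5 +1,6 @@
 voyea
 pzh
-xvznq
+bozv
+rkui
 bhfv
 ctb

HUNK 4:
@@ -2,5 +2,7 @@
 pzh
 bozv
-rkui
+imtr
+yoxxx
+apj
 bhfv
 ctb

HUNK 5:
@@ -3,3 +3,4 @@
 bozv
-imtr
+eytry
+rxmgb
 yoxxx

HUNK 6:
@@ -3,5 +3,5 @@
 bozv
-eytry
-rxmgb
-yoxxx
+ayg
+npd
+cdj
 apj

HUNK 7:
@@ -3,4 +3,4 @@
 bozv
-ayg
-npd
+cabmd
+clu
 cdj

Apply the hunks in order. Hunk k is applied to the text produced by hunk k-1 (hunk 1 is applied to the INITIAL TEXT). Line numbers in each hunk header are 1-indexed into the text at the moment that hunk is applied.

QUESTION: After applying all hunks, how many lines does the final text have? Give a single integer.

Answer: 9

Derivation:
Hunk 1: at line 2 remove [clkg,mxvjl,gexlc] add [dmbtu,pdlqo,bhfv] -> 6 lines: voyea pzh dmbtu pdlqo bhfv ctb
Hunk 2: at line 1 remove [dmbtu,pdlqo] add [xvznq] -> 5 lines: voyea pzh xvznq bhfv ctb
Hunk 3: at line 1 remove [xvznq] add [bozv,rkui] -> 6 lines: voyea pzh bozv rkui bhfv ctb
Hunk 4: at line 2 remove [rkui] add [imtr,yoxxx,apj] -> 8 lines: voyea pzh bozv imtr yoxxx apj bhfv ctb
Hunk 5: at line 3 remove [imtr] add [eytry,rxmgb] -> 9 lines: voyea pzh bozv eytry rxmgb yoxxx apj bhfv ctb
Hunk 6: at line 3 remove [eytry,rxmgb,yoxxx] add [ayg,npd,cdj] -> 9 lines: voyea pzh bozv ayg npd cdj apj bhfv ctb
Hunk 7: at line 3 remove [ayg,npd] add [cabmd,clu] -> 9 lines: voyea pzh bozv cabmd clu cdj apj bhfv ctb
Final line count: 9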